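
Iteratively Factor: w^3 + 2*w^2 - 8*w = (w)*(w^2 + 2*w - 8) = w*(w + 4)*(w - 2)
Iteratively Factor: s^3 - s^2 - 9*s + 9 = (s + 3)*(s^2 - 4*s + 3) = (s - 3)*(s + 3)*(s - 1)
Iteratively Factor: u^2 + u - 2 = (u - 1)*(u + 2)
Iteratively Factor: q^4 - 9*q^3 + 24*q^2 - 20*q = (q - 5)*(q^3 - 4*q^2 + 4*q) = (q - 5)*(q - 2)*(q^2 - 2*q) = (q - 5)*(q - 2)^2*(q)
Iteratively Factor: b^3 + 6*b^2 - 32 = (b + 4)*(b^2 + 2*b - 8) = (b + 4)^2*(b - 2)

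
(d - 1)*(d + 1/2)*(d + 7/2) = d^3 + 3*d^2 - 9*d/4 - 7/4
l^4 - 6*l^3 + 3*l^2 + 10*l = l*(l - 5)*(l - 2)*(l + 1)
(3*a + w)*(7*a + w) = 21*a^2 + 10*a*w + w^2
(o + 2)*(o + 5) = o^2 + 7*o + 10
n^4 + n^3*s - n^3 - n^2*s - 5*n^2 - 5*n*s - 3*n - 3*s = (n - 3)*(n + 1)^2*(n + s)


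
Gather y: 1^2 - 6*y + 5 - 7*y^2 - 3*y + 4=-7*y^2 - 9*y + 10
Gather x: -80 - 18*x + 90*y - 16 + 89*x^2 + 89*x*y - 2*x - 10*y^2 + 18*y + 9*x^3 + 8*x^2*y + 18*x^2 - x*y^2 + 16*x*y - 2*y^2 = 9*x^3 + x^2*(8*y + 107) + x*(-y^2 + 105*y - 20) - 12*y^2 + 108*y - 96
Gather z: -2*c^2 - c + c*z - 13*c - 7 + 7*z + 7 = -2*c^2 - 14*c + z*(c + 7)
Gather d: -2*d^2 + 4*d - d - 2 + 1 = -2*d^2 + 3*d - 1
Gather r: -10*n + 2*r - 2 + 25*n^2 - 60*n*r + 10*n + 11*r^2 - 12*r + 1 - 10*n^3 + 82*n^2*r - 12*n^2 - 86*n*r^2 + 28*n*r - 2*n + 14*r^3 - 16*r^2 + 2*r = -10*n^3 + 13*n^2 - 2*n + 14*r^3 + r^2*(-86*n - 5) + r*(82*n^2 - 32*n - 8) - 1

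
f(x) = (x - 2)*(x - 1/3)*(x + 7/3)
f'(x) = (x - 2)*(x - 1/3) + (x - 2)*(x + 7/3) + (x - 1/3)*(x + 7/3)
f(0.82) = -1.81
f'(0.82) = -2.76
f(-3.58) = -27.22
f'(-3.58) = 33.67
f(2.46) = 4.69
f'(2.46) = 13.38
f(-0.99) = 5.32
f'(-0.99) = -1.84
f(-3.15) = -14.65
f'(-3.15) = 24.99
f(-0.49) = 3.78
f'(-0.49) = -4.06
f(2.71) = 8.51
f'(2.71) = 17.25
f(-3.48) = -23.96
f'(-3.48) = 31.55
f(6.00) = 188.89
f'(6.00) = 103.22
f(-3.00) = -11.11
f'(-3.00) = 22.22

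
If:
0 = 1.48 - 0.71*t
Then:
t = 2.08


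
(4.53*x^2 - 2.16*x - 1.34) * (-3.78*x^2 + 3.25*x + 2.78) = -17.1234*x^4 + 22.8873*x^3 + 10.6386*x^2 - 10.3598*x - 3.7252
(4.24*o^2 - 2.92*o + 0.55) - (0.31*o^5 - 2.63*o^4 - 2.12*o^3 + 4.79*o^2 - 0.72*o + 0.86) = -0.31*o^5 + 2.63*o^4 + 2.12*o^3 - 0.55*o^2 - 2.2*o - 0.31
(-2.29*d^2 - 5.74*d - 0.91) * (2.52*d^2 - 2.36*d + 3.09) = -5.7708*d^4 - 9.0604*d^3 + 4.1771*d^2 - 15.589*d - 2.8119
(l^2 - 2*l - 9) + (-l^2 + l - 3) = -l - 12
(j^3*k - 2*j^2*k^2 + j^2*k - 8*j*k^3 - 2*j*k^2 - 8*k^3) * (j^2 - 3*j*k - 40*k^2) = j^5*k - 5*j^4*k^2 + j^4*k - 42*j^3*k^3 - 5*j^3*k^2 + 104*j^2*k^4 - 42*j^2*k^3 + 320*j*k^5 + 104*j*k^4 + 320*k^5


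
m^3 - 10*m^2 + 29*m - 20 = (m - 5)*(m - 4)*(m - 1)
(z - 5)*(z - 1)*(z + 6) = z^3 - 31*z + 30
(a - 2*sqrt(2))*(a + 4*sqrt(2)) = a^2 + 2*sqrt(2)*a - 16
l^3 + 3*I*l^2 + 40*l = l*(l - 5*I)*(l + 8*I)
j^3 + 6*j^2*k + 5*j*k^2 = j*(j + k)*(j + 5*k)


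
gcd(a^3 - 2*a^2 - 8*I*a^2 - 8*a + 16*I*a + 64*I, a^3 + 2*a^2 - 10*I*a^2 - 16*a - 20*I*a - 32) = a^2 + a*(2 - 8*I) - 16*I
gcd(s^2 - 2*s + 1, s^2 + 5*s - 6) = s - 1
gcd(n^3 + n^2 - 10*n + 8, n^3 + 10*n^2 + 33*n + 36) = n + 4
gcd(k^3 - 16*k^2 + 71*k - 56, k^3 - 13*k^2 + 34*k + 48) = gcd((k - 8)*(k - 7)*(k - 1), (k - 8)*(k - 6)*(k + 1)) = k - 8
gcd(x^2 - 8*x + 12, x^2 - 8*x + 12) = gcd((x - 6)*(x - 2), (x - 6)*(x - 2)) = x^2 - 8*x + 12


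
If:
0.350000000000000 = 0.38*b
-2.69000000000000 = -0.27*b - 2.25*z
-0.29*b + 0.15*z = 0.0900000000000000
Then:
No Solution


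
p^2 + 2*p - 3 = (p - 1)*(p + 3)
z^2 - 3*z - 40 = (z - 8)*(z + 5)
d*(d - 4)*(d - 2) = d^3 - 6*d^2 + 8*d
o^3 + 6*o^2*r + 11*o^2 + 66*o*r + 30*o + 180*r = (o + 5)*(o + 6)*(o + 6*r)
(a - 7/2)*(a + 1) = a^2 - 5*a/2 - 7/2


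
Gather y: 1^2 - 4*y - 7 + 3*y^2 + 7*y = 3*y^2 + 3*y - 6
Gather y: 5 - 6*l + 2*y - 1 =-6*l + 2*y + 4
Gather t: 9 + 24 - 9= 24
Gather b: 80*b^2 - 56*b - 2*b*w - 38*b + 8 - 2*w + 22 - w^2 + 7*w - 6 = 80*b^2 + b*(-2*w - 94) - w^2 + 5*w + 24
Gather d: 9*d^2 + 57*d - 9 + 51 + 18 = 9*d^2 + 57*d + 60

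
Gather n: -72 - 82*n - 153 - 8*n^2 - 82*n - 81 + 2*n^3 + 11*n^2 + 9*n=2*n^3 + 3*n^2 - 155*n - 306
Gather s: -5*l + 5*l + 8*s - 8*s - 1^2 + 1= 0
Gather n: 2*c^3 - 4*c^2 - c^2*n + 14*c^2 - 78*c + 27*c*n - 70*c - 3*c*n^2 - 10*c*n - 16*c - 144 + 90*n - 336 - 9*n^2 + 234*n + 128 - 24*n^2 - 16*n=2*c^3 + 10*c^2 - 164*c + n^2*(-3*c - 33) + n*(-c^2 + 17*c + 308) - 352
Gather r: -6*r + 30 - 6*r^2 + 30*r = -6*r^2 + 24*r + 30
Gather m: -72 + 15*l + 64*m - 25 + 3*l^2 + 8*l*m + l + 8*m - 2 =3*l^2 + 16*l + m*(8*l + 72) - 99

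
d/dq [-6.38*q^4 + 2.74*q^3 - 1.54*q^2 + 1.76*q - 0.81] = -25.52*q^3 + 8.22*q^2 - 3.08*q + 1.76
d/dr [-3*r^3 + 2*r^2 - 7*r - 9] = -9*r^2 + 4*r - 7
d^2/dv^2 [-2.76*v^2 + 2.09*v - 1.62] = -5.52000000000000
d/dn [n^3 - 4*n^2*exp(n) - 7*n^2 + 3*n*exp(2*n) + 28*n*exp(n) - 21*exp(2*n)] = -4*n^2*exp(n) + 3*n^2 + 6*n*exp(2*n) + 20*n*exp(n) - 14*n - 39*exp(2*n) + 28*exp(n)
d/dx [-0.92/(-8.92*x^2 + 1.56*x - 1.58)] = (1.4352 - 16.4128*x)/(8.92*x^2 - 1.56*x + 1.58)^2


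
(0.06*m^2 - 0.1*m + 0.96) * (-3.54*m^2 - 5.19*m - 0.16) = -0.2124*m^4 + 0.0426*m^3 - 2.889*m^2 - 4.9664*m - 0.1536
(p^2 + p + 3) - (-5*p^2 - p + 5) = 6*p^2 + 2*p - 2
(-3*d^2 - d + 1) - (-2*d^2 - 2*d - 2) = -d^2 + d + 3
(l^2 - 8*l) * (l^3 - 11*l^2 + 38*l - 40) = l^5 - 19*l^4 + 126*l^3 - 344*l^2 + 320*l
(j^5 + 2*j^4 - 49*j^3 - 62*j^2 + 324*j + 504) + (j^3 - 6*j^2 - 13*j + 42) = j^5 + 2*j^4 - 48*j^3 - 68*j^2 + 311*j + 546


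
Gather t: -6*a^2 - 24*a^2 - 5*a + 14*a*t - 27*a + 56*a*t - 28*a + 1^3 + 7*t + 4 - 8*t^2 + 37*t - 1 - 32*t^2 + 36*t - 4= -30*a^2 - 60*a - 40*t^2 + t*(70*a + 80)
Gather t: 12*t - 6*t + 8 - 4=6*t + 4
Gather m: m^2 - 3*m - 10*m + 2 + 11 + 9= m^2 - 13*m + 22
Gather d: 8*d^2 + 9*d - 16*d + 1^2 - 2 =8*d^2 - 7*d - 1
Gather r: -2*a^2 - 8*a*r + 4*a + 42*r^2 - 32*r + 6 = -2*a^2 + 4*a + 42*r^2 + r*(-8*a - 32) + 6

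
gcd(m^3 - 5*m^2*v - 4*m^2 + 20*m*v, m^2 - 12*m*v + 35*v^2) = -m + 5*v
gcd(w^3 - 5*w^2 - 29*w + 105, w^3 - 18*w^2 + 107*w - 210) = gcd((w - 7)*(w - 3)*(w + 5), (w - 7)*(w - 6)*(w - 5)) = w - 7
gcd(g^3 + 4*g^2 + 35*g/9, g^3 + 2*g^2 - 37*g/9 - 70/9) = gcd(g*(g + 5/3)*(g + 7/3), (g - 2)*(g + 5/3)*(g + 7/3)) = g^2 + 4*g + 35/9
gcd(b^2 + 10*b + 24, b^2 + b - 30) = b + 6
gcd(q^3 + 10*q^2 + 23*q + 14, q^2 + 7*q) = q + 7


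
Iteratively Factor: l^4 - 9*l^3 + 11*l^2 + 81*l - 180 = (l + 3)*(l^3 - 12*l^2 + 47*l - 60) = (l - 3)*(l + 3)*(l^2 - 9*l + 20) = (l - 5)*(l - 3)*(l + 3)*(l - 4)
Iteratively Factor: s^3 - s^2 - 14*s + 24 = (s - 3)*(s^2 + 2*s - 8) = (s - 3)*(s - 2)*(s + 4)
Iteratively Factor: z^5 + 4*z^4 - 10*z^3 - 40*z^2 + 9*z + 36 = (z + 3)*(z^4 + z^3 - 13*z^2 - z + 12) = (z - 3)*(z + 3)*(z^3 + 4*z^2 - z - 4) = (z - 3)*(z + 3)*(z + 4)*(z^2 - 1) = (z - 3)*(z - 1)*(z + 3)*(z + 4)*(z + 1)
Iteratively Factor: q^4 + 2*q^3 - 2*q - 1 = (q - 1)*(q^3 + 3*q^2 + 3*q + 1) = (q - 1)*(q + 1)*(q^2 + 2*q + 1) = (q - 1)*(q + 1)^2*(q + 1)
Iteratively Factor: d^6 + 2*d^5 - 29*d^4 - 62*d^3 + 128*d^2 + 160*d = (d - 2)*(d^5 + 4*d^4 - 21*d^3 - 104*d^2 - 80*d) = d*(d - 2)*(d^4 + 4*d^3 - 21*d^2 - 104*d - 80) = d*(d - 2)*(d + 4)*(d^3 - 21*d - 20) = d*(d - 5)*(d - 2)*(d + 4)*(d^2 + 5*d + 4) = d*(d - 5)*(d - 2)*(d + 4)^2*(d + 1)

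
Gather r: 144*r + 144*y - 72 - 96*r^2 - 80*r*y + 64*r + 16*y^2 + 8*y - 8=-96*r^2 + r*(208 - 80*y) + 16*y^2 + 152*y - 80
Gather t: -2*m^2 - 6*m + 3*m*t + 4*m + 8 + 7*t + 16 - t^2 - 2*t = -2*m^2 - 2*m - t^2 + t*(3*m + 5) + 24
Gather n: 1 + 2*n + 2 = 2*n + 3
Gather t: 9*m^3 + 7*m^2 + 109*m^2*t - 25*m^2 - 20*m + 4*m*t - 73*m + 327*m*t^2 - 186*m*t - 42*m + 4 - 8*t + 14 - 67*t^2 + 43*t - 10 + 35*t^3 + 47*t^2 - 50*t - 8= 9*m^3 - 18*m^2 - 135*m + 35*t^3 + t^2*(327*m - 20) + t*(109*m^2 - 182*m - 15)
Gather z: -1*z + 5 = 5 - z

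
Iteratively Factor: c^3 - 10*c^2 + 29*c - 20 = (c - 1)*(c^2 - 9*c + 20) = (c - 4)*(c - 1)*(c - 5)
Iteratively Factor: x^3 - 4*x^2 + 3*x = (x - 3)*(x^2 - x) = (x - 3)*(x - 1)*(x)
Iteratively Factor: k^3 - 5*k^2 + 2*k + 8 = (k - 4)*(k^2 - k - 2) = (k - 4)*(k + 1)*(k - 2)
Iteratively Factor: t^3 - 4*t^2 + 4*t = (t - 2)*(t^2 - 2*t) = t*(t - 2)*(t - 2)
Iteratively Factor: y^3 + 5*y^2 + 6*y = (y)*(y^2 + 5*y + 6) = y*(y + 3)*(y + 2)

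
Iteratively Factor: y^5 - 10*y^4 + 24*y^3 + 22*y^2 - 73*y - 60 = (y + 1)*(y^4 - 11*y^3 + 35*y^2 - 13*y - 60) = (y - 3)*(y + 1)*(y^3 - 8*y^2 + 11*y + 20) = (y - 5)*(y - 3)*(y + 1)*(y^2 - 3*y - 4) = (y - 5)*(y - 4)*(y - 3)*(y + 1)*(y + 1)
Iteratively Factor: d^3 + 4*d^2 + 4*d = (d + 2)*(d^2 + 2*d) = (d + 2)^2*(d)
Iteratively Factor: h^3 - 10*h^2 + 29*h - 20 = (h - 1)*(h^2 - 9*h + 20) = (h - 4)*(h - 1)*(h - 5)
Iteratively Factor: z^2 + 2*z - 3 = (z + 3)*(z - 1)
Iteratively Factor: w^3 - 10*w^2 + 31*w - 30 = (w - 2)*(w^2 - 8*w + 15) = (w - 5)*(w - 2)*(w - 3)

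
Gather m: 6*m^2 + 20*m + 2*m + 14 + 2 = 6*m^2 + 22*m + 16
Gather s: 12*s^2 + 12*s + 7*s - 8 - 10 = 12*s^2 + 19*s - 18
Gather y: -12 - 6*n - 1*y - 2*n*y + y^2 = -6*n + y^2 + y*(-2*n - 1) - 12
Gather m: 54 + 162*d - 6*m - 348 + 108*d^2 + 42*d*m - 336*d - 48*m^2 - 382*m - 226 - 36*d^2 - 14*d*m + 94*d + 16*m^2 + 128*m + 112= 72*d^2 - 80*d - 32*m^2 + m*(28*d - 260) - 408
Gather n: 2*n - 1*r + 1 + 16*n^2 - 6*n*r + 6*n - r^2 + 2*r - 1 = 16*n^2 + n*(8 - 6*r) - r^2 + r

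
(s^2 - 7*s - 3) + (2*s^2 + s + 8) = 3*s^2 - 6*s + 5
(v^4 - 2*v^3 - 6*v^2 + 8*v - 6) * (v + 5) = v^5 + 3*v^4 - 16*v^3 - 22*v^2 + 34*v - 30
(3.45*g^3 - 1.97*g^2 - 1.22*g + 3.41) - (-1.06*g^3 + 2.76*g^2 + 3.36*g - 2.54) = 4.51*g^3 - 4.73*g^2 - 4.58*g + 5.95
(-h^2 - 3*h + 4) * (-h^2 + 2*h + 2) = h^4 + h^3 - 12*h^2 + 2*h + 8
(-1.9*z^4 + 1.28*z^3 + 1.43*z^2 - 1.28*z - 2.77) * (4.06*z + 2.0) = -7.714*z^5 + 1.3968*z^4 + 8.3658*z^3 - 2.3368*z^2 - 13.8062*z - 5.54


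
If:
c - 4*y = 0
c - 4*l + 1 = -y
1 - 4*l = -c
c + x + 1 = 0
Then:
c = 0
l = 1/4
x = -1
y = 0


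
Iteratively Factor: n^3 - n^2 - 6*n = (n + 2)*(n^2 - 3*n) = n*(n + 2)*(n - 3)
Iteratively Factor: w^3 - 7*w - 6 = (w - 3)*(w^2 + 3*w + 2) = (w - 3)*(w + 2)*(w + 1)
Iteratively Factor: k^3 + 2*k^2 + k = (k + 1)*(k^2 + k) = k*(k + 1)*(k + 1)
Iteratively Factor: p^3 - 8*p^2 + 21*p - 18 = (p - 2)*(p^2 - 6*p + 9) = (p - 3)*(p - 2)*(p - 3)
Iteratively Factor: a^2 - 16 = (a + 4)*(a - 4)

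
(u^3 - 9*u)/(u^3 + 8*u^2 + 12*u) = (u^2 - 9)/(u^2 + 8*u + 12)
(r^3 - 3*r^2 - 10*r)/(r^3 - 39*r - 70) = r*(r - 5)/(r^2 - 2*r - 35)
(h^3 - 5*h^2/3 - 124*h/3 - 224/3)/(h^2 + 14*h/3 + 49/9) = 3*(h^2 - 4*h - 32)/(3*h + 7)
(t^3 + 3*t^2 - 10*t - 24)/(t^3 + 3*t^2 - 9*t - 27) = (t^2 + 6*t + 8)/(t^2 + 6*t + 9)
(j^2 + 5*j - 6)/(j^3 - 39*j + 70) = (j^2 + 5*j - 6)/(j^3 - 39*j + 70)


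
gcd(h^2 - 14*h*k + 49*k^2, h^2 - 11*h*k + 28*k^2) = h - 7*k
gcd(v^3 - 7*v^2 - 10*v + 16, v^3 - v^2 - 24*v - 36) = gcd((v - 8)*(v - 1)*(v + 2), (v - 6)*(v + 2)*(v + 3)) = v + 2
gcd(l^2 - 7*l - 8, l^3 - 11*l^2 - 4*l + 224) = l - 8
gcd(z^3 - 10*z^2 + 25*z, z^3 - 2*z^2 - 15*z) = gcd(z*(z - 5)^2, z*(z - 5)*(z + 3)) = z^2 - 5*z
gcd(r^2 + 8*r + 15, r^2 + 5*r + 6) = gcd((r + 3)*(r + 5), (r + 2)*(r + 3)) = r + 3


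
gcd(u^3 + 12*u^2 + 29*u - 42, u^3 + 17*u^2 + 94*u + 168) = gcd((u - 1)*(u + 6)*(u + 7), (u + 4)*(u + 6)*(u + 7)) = u^2 + 13*u + 42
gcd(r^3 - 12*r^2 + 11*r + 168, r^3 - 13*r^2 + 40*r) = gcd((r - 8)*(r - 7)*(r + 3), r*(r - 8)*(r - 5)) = r - 8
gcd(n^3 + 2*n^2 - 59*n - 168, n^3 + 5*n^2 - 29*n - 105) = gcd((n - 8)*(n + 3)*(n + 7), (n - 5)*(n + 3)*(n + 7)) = n^2 + 10*n + 21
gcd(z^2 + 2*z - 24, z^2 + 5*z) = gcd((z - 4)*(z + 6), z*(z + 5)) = 1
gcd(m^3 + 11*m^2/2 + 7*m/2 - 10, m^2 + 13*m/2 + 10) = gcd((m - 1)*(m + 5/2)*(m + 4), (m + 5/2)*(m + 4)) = m^2 + 13*m/2 + 10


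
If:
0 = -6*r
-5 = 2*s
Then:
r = 0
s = -5/2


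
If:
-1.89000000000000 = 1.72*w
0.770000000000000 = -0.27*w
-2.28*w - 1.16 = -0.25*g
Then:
No Solution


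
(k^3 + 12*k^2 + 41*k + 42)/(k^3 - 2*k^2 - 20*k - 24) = (k^2 + 10*k + 21)/(k^2 - 4*k - 12)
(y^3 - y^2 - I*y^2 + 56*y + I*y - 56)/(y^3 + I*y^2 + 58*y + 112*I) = (y - 1)/(y + 2*I)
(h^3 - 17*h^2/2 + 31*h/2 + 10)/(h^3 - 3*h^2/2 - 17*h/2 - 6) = (2*h^2 - 9*h - 5)/(2*h^2 + 5*h + 3)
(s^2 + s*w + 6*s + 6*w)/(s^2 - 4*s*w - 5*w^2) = (s + 6)/(s - 5*w)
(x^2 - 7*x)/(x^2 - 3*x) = (x - 7)/(x - 3)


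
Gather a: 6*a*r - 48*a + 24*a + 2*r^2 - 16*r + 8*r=a*(6*r - 24) + 2*r^2 - 8*r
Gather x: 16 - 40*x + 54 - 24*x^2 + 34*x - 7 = -24*x^2 - 6*x + 63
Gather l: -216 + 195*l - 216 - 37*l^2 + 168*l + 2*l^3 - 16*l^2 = 2*l^3 - 53*l^2 + 363*l - 432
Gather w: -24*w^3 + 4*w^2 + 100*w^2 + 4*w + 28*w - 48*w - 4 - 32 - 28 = -24*w^3 + 104*w^2 - 16*w - 64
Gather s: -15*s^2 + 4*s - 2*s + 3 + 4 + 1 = -15*s^2 + 2*s + 8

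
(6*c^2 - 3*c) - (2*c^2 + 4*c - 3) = 4*c^2 - 7*c + 3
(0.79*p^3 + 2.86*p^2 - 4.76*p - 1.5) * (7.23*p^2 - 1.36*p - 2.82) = 5.7117*p^5 + 19.6034*p^4 - 40.5322*p^3 - 12.4366*p^2 + 15.4632*p + 4.23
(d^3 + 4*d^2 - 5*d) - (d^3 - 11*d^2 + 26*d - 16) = 15*d^2 - 31*d + 16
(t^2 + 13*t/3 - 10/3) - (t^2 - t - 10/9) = 16*t/3 - 20/9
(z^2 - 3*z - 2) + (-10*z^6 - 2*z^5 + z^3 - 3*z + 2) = -10*z^6 - 2*z^5 + z^3 + z^2 - 6*z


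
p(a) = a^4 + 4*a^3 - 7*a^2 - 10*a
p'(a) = 4*a^3 + 12*a^2 - 14*a - 10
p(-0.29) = 2.22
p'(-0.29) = -5.03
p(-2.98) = -59.36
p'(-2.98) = 32.43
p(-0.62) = 2.70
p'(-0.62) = 2.34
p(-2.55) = -44.06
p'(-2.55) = 37.40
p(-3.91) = -73.30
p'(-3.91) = -10.91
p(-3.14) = -64.24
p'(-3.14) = 28.44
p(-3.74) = -74.11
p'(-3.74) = 0.96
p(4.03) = 371.58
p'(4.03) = 390.27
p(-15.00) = 35700.00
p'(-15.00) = -10600.00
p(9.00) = 8820.00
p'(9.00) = 3752.00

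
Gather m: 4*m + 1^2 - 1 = 4*m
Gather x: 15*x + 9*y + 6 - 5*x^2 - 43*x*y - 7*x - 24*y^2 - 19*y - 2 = -5*x^2 + x*(8 - 43*y) - 24*y^2 - 10*y + 4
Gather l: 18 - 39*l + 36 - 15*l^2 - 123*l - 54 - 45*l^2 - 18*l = -60*l^2 - 180*l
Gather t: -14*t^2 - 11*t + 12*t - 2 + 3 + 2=-14*t^2 + t + 3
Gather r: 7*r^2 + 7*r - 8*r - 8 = 7*r^2 - r - 8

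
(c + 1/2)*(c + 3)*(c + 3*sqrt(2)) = c^3 + 7*c^2/2 + 3*sqrt(2)*c^2 + 3*c/2 + 21*sqrt(2)*c/2 + 9*sqrt(2)/2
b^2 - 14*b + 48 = (b - 8)*(b - 6)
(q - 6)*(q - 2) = q^2 - 8*q + 12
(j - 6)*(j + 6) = j^2 - 36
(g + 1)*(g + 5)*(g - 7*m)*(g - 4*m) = g^4 - 11*g^3*m + 6*g^3 + 28*g^2*m^2 - 66*g^2*m + 5*g^2 + 168*g*m^2 - 55*g*m + 140*m^2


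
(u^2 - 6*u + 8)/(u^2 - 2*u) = (u - 4)/u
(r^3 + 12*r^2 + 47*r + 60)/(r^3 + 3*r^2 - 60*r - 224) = (r^2 + 8*r + 15)/(r^2 - r - 56)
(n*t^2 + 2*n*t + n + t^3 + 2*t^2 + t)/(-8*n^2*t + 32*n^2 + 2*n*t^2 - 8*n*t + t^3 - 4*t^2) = (n*t^2 + 2*n*t + n + t^3 + 2*t^2 + t)/(-8*n^2*t + 32*n^2 + 2*n*t^2 - 8*n*t + t^3 - 4*t^2)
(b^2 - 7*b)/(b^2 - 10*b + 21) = b/(b - 3)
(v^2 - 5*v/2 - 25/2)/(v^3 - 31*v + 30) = (v + 5/2)/(v^2 + 5*v - 6)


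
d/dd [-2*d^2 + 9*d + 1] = 9 - 4*d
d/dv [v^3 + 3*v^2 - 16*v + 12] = 3*v^2 + 6*v - 16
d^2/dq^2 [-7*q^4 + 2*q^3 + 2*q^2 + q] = -84*q^2 + 12*q + 4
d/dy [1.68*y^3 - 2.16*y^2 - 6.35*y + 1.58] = 5.04*y^2 - 4.32*y - 6.35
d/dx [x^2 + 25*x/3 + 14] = 2*x + 25/3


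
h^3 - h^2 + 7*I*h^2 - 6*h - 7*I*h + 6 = (h - 1)*(h + I)*(h + 6*I)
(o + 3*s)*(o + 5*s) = o^2 + 8*o*s + 15*s^2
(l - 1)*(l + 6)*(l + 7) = l^3 + 12*l^2 + 29*l - 42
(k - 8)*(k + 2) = k^2 - 6*k - 16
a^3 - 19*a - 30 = (a - 5)*(a + 2)*(a + 3)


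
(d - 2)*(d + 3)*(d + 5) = d^3 + 6*d^2 - d - 30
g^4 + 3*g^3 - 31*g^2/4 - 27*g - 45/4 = (g - 3)*(g + 1/2)*(g + 5/2)*(g + 3)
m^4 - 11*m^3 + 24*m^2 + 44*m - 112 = (m - 7)*(m - 4)*(m - 2)*(m + 2)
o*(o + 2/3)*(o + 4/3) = o^3 + 2*o^2 + 8*o/9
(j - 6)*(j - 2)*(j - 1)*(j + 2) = j^4 - 7*j^3 + 2*j^2 + 28*j - 24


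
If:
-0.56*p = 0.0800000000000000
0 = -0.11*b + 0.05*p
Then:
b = -0.06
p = -0.14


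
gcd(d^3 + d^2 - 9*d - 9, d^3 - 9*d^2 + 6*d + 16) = d + 1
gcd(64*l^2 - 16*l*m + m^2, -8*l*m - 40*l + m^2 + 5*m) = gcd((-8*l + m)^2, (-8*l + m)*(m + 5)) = 8*l - m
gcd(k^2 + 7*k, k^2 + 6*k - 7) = k + 7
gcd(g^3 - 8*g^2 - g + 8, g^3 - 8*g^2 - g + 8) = g^3 - 8*g^2 - g + 8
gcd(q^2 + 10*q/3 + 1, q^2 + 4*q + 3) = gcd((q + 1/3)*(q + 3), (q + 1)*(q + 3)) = q + 3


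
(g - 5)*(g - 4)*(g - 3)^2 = g^4 - 15*g^3 + 83*g^2 - 201*g + 180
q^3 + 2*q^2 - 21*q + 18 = (q - 3)*(q - 1)*(q + 6)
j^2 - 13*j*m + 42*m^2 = (j - 7*m)*(j - 6*m)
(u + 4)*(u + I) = u^2 + 4*u + I*u + 4*I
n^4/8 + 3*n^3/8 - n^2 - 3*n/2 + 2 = (n/4 + 1)*(n/2 + 1)*(n - 2)*(n - 1)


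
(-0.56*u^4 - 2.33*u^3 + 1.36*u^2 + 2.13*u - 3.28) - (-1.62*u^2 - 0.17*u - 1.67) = -0.56*u^4 - 2.33*u^3 + 2.98*u^2 + 2.3*u - 1.61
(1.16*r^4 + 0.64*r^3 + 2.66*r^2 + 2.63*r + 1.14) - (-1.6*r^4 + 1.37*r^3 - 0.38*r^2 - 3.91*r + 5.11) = 2.76*r^4 - 0.73*r^3 + 3.04*r^2 + 6.54*r - 3.97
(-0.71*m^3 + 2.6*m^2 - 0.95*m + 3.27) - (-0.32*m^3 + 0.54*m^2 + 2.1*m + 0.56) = -0.39*m^3 + 2.06*m^2 - 3.05*m + 2.71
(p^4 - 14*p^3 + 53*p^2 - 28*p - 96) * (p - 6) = p^5 - 20*p^4 + 137*p^3 - 346*p^2 + 72*p + 576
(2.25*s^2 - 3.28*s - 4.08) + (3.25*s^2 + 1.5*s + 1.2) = 5.5*s^2 - 1.78*s - 2.88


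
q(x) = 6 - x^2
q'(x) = -2*x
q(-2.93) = -2.58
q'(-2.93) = 5.86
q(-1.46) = 3.87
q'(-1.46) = 2.92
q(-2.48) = -0.15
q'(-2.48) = 4.96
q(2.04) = 1.84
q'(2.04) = -4.08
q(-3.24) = -4.50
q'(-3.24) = 6.48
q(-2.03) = 1.88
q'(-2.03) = 4.06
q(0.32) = 5.90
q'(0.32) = -0.64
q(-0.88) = 5.23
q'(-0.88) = 1.76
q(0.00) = 6.00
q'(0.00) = 0.00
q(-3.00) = -3.00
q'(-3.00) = 6.00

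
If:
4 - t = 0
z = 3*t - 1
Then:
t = 4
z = 11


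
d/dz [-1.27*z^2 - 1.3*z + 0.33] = -2.54*z - 1.3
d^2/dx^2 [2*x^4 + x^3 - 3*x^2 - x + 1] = 24*x^2 + 6*x - 6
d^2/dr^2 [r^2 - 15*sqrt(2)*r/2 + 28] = 2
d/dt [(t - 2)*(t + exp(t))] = t + (t - 2)*(exp(t) + 1) + exp(t)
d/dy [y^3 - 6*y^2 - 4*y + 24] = 3*y^2 - 12*y - 4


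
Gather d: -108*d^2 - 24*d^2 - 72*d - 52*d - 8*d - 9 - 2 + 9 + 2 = -132*d^2 - 132*d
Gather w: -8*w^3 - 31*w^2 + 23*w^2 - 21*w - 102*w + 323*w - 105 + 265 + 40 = -8*w^3 - 8*w^2 + 200*w + 200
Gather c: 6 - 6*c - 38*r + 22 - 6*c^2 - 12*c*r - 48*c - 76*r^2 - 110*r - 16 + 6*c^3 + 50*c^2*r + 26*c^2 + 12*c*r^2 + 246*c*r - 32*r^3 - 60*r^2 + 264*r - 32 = 6*c^3 + c^2*(50*r + 20) + c*(12*r^2 + 234*r - 54) - 32*r^3 - 136*r^2 + 116*r - 20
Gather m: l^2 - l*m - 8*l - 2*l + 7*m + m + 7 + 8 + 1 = l^2 - 10*l + m*(8 - l) + 16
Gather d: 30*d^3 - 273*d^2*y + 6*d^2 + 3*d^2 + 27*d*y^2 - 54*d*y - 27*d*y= 30*d^3 + d^2*(9 - 273*y) + d*(27*y^2 - 81*y)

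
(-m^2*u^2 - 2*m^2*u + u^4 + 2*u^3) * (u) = -m^2*u^3 - 2*m^2*u^2 + u^5 + 2*u^4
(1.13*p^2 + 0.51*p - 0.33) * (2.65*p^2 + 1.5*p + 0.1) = 2.9945*p^4 + 3.0465*p^3 + 0.00349999999999995*p^2 - 0.444*p - 0.033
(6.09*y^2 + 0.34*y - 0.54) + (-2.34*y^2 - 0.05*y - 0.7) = 3.75*y^2 + 0.29*y - 1.24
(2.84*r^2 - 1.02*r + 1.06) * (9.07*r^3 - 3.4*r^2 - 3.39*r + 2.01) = 25.7588*r^5 - 18.9074*r^4 + 3.4546*r^3 + 5.5622*r^2 - 5.6436*r + 2.1306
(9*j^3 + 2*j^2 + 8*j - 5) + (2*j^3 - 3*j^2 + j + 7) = 11*j^3 - j^2 + 9*j + 2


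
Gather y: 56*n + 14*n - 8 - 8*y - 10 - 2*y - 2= 70*n - 10*y - 20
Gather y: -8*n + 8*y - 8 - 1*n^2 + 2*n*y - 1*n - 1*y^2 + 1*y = -n^2 - 9*n - y^2 + y*(2*n + 9) - 8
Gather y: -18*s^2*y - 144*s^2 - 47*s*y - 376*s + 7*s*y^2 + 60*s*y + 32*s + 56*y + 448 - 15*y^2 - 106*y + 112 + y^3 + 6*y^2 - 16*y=-144*s^2 - 344*s + y^3 + y^2*(7*s - 9) + y*(-18*s^2 + 13*s - 66) + 560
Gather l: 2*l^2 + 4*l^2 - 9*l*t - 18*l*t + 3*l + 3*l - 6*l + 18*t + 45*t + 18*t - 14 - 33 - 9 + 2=6*l^2 - 27*l*t + 81*t - 54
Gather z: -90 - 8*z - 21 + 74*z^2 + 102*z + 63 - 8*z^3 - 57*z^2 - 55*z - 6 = -8*z^3 + 17*z^2 + 39*z - 54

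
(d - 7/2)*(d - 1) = d^2 - 9*d/2 + 7/2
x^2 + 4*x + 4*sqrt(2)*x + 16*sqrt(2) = (x + 4)*(x + 4*sqrt(2))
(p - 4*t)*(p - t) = p^2 - 5*p*t + 4*t^2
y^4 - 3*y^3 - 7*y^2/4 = y^2*(y - 7/2)*(y + 1/2)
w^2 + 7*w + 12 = (w + 3)*(w + 4)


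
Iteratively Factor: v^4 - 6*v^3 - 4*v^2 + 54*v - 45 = (v - 1)*(v^3 - 5*v^2 - 9*v + 45) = (v - 5)*(v - 1)*(v^2 - 9) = (v - 5)*(v - 1)*(v + 3)*(v - 3)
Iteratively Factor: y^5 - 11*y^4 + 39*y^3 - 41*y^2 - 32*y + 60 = (y - 5)*(y^4 - 6*y^3 + 9*y^2 + 4*y - 12) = (y - 5)*(y - 2)*(y^3 - 4*y^2 + y + 6) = (y - 5)*(y - 3)*(y - 2)*(y^2 - y - 2) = (y - 5)*(y - 3)*(y - 2)*(y + 1)*(y - 2)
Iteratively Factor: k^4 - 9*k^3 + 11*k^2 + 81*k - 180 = (k - 3)*(k^3 - 6*k^2 - 7*k + 60) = (k - 4)*(k - 3)*(k^2 - 2*k - 15) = (k - 5)*(k - 4)*(k - 3)*(k + 3)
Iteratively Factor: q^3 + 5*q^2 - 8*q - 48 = (q + 4)*(q^2 + q - 12) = (q - 3)*(q + 4)*(q + 4)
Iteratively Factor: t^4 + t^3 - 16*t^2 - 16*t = (t + 4)*(t^3 - 3*t^2 - 4*t) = (t + 1)*(t + 4)*(t^2 - 4*t) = (t - 4)*(t + 1)*(t + 4)*(t)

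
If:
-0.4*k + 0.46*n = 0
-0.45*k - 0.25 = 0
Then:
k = -0.56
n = -0.48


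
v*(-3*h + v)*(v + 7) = -3*h*v^2 - 21*h*v + v^3 + 7*v^2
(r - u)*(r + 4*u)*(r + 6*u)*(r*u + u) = r^4*u + 9*r^3*u^2 + r^3*u + 14*r^2*u^3 + 9*r^2*u^2 - 24*r*u^4 + 14*r*u^3 - 24*u^4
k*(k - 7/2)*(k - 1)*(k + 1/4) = k^4 - 17*k^3/4 + 19*k^2/8 + 7*k/8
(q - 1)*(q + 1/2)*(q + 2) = q^3 + 3*q^2/2 - 3*q/2 - 1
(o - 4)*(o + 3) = o^2 - o - 12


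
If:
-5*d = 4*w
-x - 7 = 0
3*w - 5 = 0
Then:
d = -4/3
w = 5/3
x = -7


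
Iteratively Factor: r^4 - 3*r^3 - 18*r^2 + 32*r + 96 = (r - 4)*(r^3 + r^2 - 14*r - 24) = (r - 4)*(r + 2)*(r^2 - r - 12) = (r - 4)*(r + 2)*(r + 3)*(r - 4)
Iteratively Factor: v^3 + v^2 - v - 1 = (v + 1)*(v^2 - 1) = (v + 1)^2*(v - 1)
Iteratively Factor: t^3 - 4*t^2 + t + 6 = (t + 1)*(t^2 - 5*t + 6) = (t - 3)*(t + 1)*(t - 2)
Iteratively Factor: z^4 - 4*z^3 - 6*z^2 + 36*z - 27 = (z - 3)*(z^3 - z^2 - 9*z + 9) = (z - 3)*(z - 1)*(z^2 - 9) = (z - 3)^2*(z - 1)*(z + 3)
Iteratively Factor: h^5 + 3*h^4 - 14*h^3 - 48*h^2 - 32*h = (h - 4)*(h^4 + 7*h^3 + 14*h^2 + 8*h) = (h - 4)*(h + 4)*(h^3 + 3*h^2 + 2*h) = (h - 4)*(h + 1)*(h + 4)*(h^2 + 2*h) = h*(h - 4)*(h + 1)*(h + 4)*(h + 2)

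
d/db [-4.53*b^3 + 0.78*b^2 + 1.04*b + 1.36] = -13.59*b^2 + 1.56*b + 1.04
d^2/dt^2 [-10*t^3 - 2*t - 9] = -60*t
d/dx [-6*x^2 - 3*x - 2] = -12*x - 3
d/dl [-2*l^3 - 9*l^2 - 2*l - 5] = -6*l^2 - 18*l - 2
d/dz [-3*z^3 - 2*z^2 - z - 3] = -9*z^2 - 4*z - 1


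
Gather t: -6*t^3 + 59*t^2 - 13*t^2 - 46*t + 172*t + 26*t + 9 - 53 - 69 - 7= -6*t^3 + 46*t^2 + 152*t - 120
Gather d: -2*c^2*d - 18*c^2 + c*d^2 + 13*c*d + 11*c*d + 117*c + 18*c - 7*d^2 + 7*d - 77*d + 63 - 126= -18*c^2 + 135*c + d^2*(c - 7) + d*(-2*c^2 + 24*c - 70) - 63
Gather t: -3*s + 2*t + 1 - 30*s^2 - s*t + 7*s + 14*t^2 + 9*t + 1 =-30*s^2 + 4*s + 14*t^2 + t*(11 - s) + 2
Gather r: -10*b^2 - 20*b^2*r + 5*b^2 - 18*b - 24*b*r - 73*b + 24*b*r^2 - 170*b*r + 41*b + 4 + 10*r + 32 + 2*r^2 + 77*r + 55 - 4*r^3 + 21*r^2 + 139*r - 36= -5*b^2 - 50*b - 4*r^3 + r^2*(24*b + 23) + r*(-20*b^2 - 194*b + 226) + 55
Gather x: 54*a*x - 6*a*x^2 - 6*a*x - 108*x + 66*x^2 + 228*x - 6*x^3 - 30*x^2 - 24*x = -6*x^3 + x^2*(36 - 6*a) + x*(48*a + 96)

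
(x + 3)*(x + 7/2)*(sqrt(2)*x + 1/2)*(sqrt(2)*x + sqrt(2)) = 2*x^4 + sqrt(2)*x^3/2 + 15*x^3 + 15*sqrt(2)*x^2/4 + 34*x^2 + 17*sqrt(2)*x/2 + 21*x + 21*sqrt(2)/4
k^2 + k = k*(k + 1)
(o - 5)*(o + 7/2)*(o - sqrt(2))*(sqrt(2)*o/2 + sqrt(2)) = sqrt(2)*o^4/2 - o^3 + sqrt(2)*o^3/4 - 41*sqrt(2)*o^2/4 - o^2/2 - 35*sqrt(2)*o/2 + 41*o/2 + 35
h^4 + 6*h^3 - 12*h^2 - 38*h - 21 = (h - 3)*(h + 1)^2*(h + 7)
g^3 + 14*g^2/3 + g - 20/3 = (g - 1)*(g + 5/3)*(g + 4)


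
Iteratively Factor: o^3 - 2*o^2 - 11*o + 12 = (o - 1)*(o^2 - o - 12) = (o - 4)*(o - 1)*(o + 3)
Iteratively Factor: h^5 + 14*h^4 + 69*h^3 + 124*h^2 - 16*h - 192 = (h + 3)*(h^4 + 11*h^3 + 36*h^2 + 16*h - 64) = (h + 3)*(h + 4)*(h^3 + 7*h^2 + 8*h - 16) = (h + 3)*(h + 4)^2*(h^2 + 3*h - 4) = (h - 1)*(h + 3)*(h + 4)^2*(h + 4)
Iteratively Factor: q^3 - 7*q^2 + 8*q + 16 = (q - 4)*(q^2 - 3*q - 4) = (q - 4)^2*(q + 1)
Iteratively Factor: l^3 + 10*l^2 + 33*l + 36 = (l + 3)*(l^2 + 7*l + 12) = (l + 3)*(l + 4)*(l + 3)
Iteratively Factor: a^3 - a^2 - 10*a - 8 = (a + 1)*(a^2 - 2*a - 8) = (a - 4)*(a + 1)*(a + 2)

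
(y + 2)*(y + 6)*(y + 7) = y^3 + 15*y^2 + 68*y + 84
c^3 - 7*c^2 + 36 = (c - 6)*(c - 3)*(c + 2)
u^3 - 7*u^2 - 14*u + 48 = (u - 8)*(u - 2)*(u + 3)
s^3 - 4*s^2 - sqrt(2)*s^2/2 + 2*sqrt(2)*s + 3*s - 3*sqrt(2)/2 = (s - 3)*(s - 1)*(s - sqrt(2)/2)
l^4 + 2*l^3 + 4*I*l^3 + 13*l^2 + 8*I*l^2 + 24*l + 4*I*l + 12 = (l - 2*I)*(l + 6*I)*(-I*l - I)*(I*l + I)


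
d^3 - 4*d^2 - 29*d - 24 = (d - 8)*(d + 1)*(d + 3)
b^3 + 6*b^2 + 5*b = b*(b + 1)*(b + 5)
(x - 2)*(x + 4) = x^2 + 2*x - 8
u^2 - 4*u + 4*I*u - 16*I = (u - 4)*(u + 4*I)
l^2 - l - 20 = (l - 5)*(l + 4)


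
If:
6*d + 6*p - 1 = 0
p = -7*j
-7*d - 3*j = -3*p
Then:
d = 4/73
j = -7/438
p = 49/438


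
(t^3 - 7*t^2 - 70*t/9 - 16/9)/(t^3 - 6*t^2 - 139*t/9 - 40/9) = (3*t + 2)/(3*t + 5)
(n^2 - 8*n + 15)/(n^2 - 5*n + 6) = (n - 5)/(n - 2)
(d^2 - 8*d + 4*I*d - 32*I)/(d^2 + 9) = (d^2 + 4*d*(-2 + I) - 32*I)/(d^2 + 9)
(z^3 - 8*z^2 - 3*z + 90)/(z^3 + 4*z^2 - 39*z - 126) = (z - 5)/(z + 7)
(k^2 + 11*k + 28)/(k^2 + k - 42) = (k + 4)/(k - 6)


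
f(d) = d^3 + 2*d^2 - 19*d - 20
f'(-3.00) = -4.00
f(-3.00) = 28.00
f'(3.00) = 20.00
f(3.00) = -32.00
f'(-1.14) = -19.66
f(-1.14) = 2.78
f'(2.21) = 4.49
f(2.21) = -41.43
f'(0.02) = -18.92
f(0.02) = -20.38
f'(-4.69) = 28.23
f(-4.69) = 9.94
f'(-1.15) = -19.63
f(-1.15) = 2.97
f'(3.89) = 41.96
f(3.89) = -4.78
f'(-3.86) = 10.26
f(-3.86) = 25.63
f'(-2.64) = -8.65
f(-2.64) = 25.70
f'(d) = 3*d^2 + 4*d - 19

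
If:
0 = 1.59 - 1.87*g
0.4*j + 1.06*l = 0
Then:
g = 0.85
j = -2.65*l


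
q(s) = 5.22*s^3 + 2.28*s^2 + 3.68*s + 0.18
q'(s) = 15.66*s^2 + 4.56*s + 3.68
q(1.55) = 30.80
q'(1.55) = 48.37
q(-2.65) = -90.70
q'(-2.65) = 101.57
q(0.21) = 1.10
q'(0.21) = 5.33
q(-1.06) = -7.38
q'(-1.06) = 16.44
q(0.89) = 8.94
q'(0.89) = 20.14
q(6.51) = 1560.93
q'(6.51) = 697.04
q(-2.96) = -126.11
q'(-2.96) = 127.39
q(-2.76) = -102.36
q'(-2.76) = 110.39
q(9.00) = 4023.36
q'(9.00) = 1313.18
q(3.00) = 172.68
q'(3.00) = 158.30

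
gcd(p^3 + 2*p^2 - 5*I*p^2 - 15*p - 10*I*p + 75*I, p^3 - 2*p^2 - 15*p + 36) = p - 3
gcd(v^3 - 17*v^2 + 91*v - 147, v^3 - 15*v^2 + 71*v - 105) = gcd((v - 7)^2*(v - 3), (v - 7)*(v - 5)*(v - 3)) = v^2 - 10*v + 21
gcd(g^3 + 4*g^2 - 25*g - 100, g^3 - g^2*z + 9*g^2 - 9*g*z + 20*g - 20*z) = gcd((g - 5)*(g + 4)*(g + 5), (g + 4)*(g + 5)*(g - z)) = g^2 + 9*g + 20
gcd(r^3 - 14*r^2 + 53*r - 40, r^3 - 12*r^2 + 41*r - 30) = r^2 - 6*r + 5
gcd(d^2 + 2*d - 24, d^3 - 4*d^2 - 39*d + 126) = d + 6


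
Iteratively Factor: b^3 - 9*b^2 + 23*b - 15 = (b - 5)*(b^2 - 4*b + 3) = (b - 5)*(b - 1)*(b - 3)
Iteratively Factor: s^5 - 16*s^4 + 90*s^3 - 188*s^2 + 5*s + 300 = (s - 5)*(s^4 - 11*s^3 + 35*s^2 - 13*s - 60) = (s - 5)^2*(s^3 - 6*s^2 + 5*s + 12) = (s - 5)^2*(s - 3)*(s^2 - 3*s - 4) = (s - 5)^2*(s - 4)*(s - 3)*(s + 1)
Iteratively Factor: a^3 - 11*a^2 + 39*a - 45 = (a - 3)*(a^2 - 8*a + 15) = (a - 3)^2*(a - 5)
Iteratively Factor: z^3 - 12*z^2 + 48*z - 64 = (z - 4)*(z^2 - 8*z + 16) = (z - 4)^2*(z - 4)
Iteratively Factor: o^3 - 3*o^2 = (o)*(o^2 - 3*o) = o*(o - 3)*(o)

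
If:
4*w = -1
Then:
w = -1/4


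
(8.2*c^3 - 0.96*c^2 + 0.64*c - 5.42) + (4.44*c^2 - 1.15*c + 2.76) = 8.2*c^3 + 3.48*c^2 - 0.51*c - 2.66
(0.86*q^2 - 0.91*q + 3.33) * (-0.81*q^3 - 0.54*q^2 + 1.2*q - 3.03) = -0.6966*q^5 + 0.2727*q^4 - 1.1739*q^3 - 5.496*q^2 + 6.7533*q - 10.0899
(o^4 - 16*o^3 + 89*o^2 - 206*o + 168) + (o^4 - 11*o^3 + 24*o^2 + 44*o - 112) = 2*o^4 - 27*o^3 + 113*o^2 - 162*o + 56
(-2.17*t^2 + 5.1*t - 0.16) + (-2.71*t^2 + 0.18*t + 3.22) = -4.88*t^2 + 5.28*t + 3.06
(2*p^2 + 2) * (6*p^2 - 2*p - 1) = 12*p^4 - 4*p^3 + 10*p^2 - 4*p - 2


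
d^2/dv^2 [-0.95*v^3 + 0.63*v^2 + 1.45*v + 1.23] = 1.26 - 5.7*v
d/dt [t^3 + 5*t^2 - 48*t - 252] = 3*t^2 + 10*t - 48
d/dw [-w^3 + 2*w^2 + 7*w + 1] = -3*w^2 + 4*w + 7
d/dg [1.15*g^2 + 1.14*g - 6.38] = 2.3*g + 1.14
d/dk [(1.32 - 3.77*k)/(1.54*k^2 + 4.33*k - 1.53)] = (5.8058*k^2 - 4.0656*k + 0.0525000000000002)/(2.3716*k^4 + 13.3364*k^3 + 14.0365*k^2 - 13.2498*k + 2.3409)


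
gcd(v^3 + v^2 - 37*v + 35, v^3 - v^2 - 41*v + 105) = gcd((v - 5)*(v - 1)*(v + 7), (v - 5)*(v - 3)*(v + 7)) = v^2 + 2*v - 35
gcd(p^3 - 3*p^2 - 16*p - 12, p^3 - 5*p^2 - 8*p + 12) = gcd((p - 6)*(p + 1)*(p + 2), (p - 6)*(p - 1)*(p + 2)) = p^2 - 4*p - 12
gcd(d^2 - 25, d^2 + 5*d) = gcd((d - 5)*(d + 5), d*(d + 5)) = d + 5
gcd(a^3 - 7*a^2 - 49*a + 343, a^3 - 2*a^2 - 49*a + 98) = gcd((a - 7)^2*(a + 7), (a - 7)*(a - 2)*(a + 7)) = a^2 - 49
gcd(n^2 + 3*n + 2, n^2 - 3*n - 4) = n + 1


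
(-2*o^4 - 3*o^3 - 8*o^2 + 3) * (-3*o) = 6*o^5 + 9*o^4 + 24*o^3 - 9*o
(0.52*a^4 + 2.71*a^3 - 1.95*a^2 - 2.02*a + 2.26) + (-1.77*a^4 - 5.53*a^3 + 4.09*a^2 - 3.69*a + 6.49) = -1.25*a^4 - 2.82*a^3 + 2.14*a^2 - 5.71*a + 8.75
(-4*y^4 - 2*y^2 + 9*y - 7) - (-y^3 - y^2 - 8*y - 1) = -4*y^4 + y^3 - y^2 + 17*y - 6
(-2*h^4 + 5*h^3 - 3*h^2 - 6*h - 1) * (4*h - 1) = -8*h^5 + 22*h^4 - 17*h^3 - 21*h^2 + 2*h + 1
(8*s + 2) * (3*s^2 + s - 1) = 24*s^3 + 14*s^2 - 6*s - 2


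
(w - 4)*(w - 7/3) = w^2 - 19*w/3 + 28/3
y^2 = y^2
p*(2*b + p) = 2*b*p + p^2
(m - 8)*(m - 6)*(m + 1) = m^3 - 13*m^2 + 34*m + 48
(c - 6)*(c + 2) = c^2 - 4*c - 12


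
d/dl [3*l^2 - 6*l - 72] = 6*l - 6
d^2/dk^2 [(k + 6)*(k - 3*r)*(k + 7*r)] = 6*k + 8*r + 12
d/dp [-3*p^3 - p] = -9*p^2 - 1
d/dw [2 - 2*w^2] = -4*w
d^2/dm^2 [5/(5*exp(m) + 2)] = (125*exp(m) - 50)*exp(m)/(5*exp(m) + 2)^3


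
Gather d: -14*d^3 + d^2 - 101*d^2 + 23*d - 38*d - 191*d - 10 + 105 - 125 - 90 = -14*d^3 - 100*d^2 - 206*d - 120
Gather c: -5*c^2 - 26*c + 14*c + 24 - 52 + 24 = -5*c^2 - 12*c - 4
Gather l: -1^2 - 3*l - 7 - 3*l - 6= -6*l - 14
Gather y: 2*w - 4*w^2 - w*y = -4*w^2 - w*y + 2*w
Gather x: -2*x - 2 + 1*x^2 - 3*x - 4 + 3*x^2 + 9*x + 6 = 4*x^2 + 4*x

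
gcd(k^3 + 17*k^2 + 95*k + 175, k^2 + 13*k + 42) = k + 7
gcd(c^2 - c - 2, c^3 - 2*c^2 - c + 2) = c^2 - c - 2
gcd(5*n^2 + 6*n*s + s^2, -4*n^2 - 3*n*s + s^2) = n + s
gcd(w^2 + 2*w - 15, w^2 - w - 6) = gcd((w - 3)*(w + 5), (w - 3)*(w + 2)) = w - 3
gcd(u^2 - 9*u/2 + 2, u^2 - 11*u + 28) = u - 4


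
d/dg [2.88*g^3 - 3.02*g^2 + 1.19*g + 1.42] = 8.64*g^2 - 6.04*g + 1.19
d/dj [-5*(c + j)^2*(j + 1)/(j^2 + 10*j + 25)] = 5*(c + j)*(2*(c + j)*(j + 1)*(j + 5) - (c + 3*j + 2)*(j^2 + 10*j + 25))/(j^2 + 10*j + 25)^2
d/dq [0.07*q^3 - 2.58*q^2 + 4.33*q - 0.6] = 0.21*q^2 - 5.16*q + 4.33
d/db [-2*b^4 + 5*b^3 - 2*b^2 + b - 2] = -8*b^3 + 15*b^2 - 4*b + 1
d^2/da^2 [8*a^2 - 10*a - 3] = 16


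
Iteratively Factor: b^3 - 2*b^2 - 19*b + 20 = (b - 1)*(b^2 - b - 20) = (b - 1)*(b + 4)*(b - 5)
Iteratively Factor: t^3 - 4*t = (t)*(t^2 - 4) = t*(t - 2)*(t + 2)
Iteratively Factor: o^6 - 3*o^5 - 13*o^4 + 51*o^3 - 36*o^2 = (o)*(o^5 - 3*o^4 - 13*o^3 + 51*o^2 - 36*o) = o^2*(o^4 - 3*o^3 - 13*o^2 + 51*o - 36) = o^2*(o - 3)*(o^3 - 13*o + 12) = o^2*(o - 3)*(o - 1)*(o^2 + o - 12) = o^2*(o - 3)*(o - 1)*(o + 4)*(o - 3)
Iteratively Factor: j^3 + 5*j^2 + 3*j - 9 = (j + 3)*(j^2 + 2*j - 3) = (j - 1)*(j + 3)*(j + 3)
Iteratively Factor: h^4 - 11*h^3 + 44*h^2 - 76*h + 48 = (h - 2)*(h^3 - 9*h^2 + 26*h - 24) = (h - 3)*(h - 2)*(h^2 - 6*h + 8) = (h - 3)*(h - 2)^2*(h - 4)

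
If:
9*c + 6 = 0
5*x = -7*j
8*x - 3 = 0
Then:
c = -2/3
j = -15/56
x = 3/8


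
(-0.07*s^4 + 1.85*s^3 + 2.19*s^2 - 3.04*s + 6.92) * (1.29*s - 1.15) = -0.0903*s^5 + 2.467*s^4 + 0.6976*s^3 - 6.4401*s^2 + 12.4228*s - 7.958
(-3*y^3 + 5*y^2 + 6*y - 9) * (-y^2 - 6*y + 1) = 3*y^5 + 13*y^4 - 39*y^3 - 22*y^2 + 60*y - 9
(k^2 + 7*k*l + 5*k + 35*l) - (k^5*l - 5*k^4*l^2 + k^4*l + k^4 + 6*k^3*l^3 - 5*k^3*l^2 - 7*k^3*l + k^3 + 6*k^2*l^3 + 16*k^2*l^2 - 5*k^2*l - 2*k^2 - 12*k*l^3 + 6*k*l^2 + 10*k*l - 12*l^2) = -k^5*l + 5*k^4*l^2 - k^4*l - k^4 - 6*k^3*l^3 + 5*k^3*l^2 + 7*k^3*l - k^3 - 6*k^2*l^3 - 16*k^2*l^2 + 5*k^2*l + 3*k^2 + 12*k*l^3 - 6*k*l^2 - 3*k*l + 5*k + 12*l^2 + 35*l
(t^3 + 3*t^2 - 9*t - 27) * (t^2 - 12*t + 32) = t^5 - 9*t^4 - 13*t^3 + 177*t^2 + 36*t - 864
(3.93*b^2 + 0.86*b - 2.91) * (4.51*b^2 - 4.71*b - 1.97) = 17.7243*b^4 - 14.6317*b^3 - 24.9168*b^2 + 12.0119*b + 5.7327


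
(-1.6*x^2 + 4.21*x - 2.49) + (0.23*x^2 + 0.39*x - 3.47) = -1.37*x^2 + 4.6*x - 5.96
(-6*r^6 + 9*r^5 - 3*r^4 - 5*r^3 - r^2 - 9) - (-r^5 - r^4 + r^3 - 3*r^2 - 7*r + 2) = -6*r^6 + 10*r^5 - 2*r^4 - 6*r^3 + 2*r^2 + 7*r - 11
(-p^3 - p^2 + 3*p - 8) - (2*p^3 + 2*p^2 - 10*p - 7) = -3*p^3 - 3*p^2 + 13*p - 1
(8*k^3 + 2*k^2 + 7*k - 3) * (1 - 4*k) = -32*k^4 - 26*k^2 + 19*k - 3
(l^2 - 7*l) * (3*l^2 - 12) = 3*l^4 - 21*l^3 - 12*l^2 + 84*l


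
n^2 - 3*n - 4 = (n - 4)*(n + 1)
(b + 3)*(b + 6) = b^2 + 9*b + 18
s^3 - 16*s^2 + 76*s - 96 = (s - 8)*(s - 6)*(s - 2)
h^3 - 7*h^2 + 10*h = h*(h - 5)*(h - 2)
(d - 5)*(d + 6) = d^2 + d - 30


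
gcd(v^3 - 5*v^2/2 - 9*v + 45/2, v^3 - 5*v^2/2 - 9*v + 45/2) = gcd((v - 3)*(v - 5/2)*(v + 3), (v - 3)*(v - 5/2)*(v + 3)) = v^3 - 5*v^2/2 - 9*v + 45/2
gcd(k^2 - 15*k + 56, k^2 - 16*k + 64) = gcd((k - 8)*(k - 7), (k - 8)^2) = k - 8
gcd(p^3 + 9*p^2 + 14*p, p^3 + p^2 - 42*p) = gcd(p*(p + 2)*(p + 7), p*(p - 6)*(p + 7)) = p^2 + 7*p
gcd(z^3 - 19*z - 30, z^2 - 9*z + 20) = z - 5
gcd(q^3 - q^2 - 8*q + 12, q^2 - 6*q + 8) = q - 2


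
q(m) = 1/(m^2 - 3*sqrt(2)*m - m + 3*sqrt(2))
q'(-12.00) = 0.00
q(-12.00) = 0.00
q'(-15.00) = 0.00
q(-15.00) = 0.00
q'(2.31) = 0.10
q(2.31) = -0.39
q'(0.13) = 0.39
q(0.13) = 0.28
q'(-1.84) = 0.03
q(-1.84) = 0.06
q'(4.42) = -9.78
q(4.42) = 1.65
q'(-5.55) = 0.00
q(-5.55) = 0.02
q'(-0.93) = 0.07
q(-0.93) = 0.10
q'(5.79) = -0.12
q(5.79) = 0.13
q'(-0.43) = 0.14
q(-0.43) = 0.15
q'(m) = (-2*m + 1 + 3*sqrt(2))/(m^2 - 3*sqrt(2)*m - m + 3*sqrt(2))^2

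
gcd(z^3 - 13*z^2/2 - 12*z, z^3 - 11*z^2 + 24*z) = z^2 - 8*z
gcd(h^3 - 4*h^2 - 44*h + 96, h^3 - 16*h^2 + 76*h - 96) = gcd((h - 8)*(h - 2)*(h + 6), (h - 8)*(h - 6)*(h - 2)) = h^2 - 10*h + 16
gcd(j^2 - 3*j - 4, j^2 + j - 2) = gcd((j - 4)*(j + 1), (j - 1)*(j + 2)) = 1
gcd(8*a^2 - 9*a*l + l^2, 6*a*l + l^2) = 1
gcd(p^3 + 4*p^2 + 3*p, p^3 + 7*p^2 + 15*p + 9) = p^2 + 4*p + 3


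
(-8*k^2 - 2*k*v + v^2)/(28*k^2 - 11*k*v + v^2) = (2*k + v)/(-7*k + v)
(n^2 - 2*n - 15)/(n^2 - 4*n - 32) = (-n^2 + 2*n + 15)/(-n^2 + 4*n + 32)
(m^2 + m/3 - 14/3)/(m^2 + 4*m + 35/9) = 3*(m - 2)/(3*m + 5)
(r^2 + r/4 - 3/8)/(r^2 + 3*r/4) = (r - 1/2)/r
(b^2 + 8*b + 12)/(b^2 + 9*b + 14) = (b + 6)/(b + 7)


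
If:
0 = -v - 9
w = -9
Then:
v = -9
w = -9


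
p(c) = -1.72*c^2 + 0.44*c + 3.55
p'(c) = 0.44 - 3.44*c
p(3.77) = -19.24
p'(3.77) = -12.53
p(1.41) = 0.75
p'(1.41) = -4.41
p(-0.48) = 2.94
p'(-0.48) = 2.09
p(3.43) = -15.18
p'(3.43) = -11.36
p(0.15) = 3.58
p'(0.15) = -0.08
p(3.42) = -15.06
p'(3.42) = -11.32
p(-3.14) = -14.79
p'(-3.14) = 11.24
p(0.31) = 3.52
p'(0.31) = -0.63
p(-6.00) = -61.01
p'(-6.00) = 21.08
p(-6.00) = -61.01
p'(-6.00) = 21.08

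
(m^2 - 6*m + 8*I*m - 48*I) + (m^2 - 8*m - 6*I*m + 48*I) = 2*m^2 - 14*m + 2*I*m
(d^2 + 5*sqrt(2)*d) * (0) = 0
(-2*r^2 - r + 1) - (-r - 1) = 2 - 2*r^2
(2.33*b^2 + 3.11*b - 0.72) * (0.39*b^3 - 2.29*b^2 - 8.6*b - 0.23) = 0.9087*b^5 - 4.1228*b^4 - 27.4407*b^3 - 25.6331*b^2 + 5.4767*b + 0.1656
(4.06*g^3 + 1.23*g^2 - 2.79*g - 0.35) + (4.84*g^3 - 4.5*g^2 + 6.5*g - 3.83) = 8.9*g^3 - 3.27*g^2 + 3.71*g - 4.18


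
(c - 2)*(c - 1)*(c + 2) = c^3 - c^2 - 4*c + 4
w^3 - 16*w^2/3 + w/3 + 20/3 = (w - 5)*(w - 4/3)*(w + 1)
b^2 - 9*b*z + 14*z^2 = (b - 7*z)*(b - 2*z)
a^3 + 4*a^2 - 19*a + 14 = (a - 2)*(a - 1)*(a + 7)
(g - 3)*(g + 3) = g^2 - 9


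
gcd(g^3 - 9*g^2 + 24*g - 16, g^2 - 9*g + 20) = g - 4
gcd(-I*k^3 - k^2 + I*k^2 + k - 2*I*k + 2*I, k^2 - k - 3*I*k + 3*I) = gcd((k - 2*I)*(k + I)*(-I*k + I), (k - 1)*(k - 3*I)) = k - 1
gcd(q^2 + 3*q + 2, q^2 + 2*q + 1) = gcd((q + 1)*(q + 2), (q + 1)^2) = q + 1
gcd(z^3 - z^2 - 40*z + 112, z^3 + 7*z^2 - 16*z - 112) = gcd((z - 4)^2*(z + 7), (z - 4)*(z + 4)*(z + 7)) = z^2 + 3*z - 28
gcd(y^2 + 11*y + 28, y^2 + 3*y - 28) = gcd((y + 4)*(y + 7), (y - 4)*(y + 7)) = y + 7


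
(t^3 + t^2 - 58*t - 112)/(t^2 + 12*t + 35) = (t^2 - 6*t - 16)/(t + 5)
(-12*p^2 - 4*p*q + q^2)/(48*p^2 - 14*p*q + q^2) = (-2*p - q)/(8*p - q)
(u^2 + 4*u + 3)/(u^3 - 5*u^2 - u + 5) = (u + 3)/(u^2 - 6*u + 5)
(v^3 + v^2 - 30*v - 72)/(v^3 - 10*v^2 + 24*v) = (v^2 + 7*v + 12)/(v*(v - 4))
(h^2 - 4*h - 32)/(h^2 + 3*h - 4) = (h - 8)/(h - 1)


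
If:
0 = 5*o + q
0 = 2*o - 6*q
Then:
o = 0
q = 0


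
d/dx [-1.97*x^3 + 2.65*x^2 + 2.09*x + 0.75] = -5.91*x^2 + 5.3*x + 2.09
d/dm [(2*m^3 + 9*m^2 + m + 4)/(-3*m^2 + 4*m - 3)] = (-6*m^4 + 16*m^3 + 21*m^2 - 30*m - 19)/(9*m^4 - 24*m^3 + 34*m^2 - 24*m + 9)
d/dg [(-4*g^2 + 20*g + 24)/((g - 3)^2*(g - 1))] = 4*(g^3 - 7*g^2 - 19*g + 45)/(g^5 - 11*g^4 + 46*g^3 - 90*g^2 + 81*g - 27)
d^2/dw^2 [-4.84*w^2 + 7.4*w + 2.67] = -9.68000000000000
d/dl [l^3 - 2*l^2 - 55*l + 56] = 3*l^2 - 4*l - 55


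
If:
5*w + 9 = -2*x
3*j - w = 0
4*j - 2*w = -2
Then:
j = 1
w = 3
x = -12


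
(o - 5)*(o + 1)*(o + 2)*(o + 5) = o^4 + 3*o^3 - 23*o^2 - 75*o - 50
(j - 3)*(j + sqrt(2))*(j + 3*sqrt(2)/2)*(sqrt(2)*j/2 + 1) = sqrt(2)*j^4/2 - 3*sqrt(2)*j^3/2 + 7*j^3/2 - 21*j^2/2 + 4*sqrt(2)*j^2 - 12*sqrt(2)*j + 3*j - 9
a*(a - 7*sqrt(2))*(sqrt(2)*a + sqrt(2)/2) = sqrt(2)*a^3 - 14*a^2 + sqrt(2)*a^2/2 - 7*a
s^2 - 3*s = s*(s - 3)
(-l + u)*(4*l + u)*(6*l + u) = -24*l^3 + 14*l^2*u + 9*l*u^2 + u^3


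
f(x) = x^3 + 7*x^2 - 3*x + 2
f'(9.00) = 366.00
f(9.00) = 1271.00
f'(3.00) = 66.00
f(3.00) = 83.00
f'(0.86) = 11.26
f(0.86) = 5.23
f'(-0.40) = -8.12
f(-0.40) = 4.26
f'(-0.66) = -10.93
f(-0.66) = 6.74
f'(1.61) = 27.32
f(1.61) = 19.49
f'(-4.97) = 1.52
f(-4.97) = 67.05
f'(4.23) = 109.90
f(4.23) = 190.25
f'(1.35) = 21.37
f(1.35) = 13.17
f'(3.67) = 88.79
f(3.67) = 134.70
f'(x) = 3*x^2 + 14*x - 3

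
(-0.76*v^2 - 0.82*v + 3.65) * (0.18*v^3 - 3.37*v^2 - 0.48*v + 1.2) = -0.1368*v^5 + 2.4136*v^4 + 3.7852*v^3 - 12.8189*v^2 - 2.736*v + 4.38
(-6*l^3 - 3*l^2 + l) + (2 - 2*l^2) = -6*l^3 - 5*l^2 + l + 2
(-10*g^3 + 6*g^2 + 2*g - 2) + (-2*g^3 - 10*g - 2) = -12*g^3 + 6*g^2 - 8*g - 4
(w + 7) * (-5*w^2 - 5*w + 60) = -5*w^3 - 40*w^2 + 25*w + 420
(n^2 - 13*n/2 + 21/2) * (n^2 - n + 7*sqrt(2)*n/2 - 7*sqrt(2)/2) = n^4 - 15*n^3/2 + 7*sqrt(2)*n^3/2 - 105*sqrt(2)*n^2/4 + 17*n^2 - 21*n/2 + 119*sqrt(2)*n/2 - 147*sqrt(2)/4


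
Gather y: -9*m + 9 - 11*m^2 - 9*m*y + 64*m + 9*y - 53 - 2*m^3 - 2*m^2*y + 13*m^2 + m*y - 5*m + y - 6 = -2*m^3 + 2*m^2 + 50*m + y*(-2*m^2 - 8*m + 10) - 50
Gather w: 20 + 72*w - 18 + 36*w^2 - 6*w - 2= 36*w^2 + 66*w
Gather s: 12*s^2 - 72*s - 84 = 12*s^2 - 72*s - 84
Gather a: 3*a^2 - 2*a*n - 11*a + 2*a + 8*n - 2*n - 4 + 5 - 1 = 3*a^2 + a*(-2*n - 9) + 6*n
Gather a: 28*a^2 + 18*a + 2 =28*a^2 + 18*a + 2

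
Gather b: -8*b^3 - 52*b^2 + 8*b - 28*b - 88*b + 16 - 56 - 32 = -8*b^3 - 52*b^2 - 108*b - 72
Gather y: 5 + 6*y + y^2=y^2 + 6*y + 5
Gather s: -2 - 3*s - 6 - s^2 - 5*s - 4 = -s^2 - 8*s - 12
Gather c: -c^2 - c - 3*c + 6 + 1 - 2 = -c^2 - 4*c + 5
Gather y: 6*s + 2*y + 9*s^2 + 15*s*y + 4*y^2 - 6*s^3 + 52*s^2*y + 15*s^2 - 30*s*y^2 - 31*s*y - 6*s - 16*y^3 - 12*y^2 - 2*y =-6*s^3 + 24*s^2 - 16*y^3 + y^2*(-30*s - 8) + y*(52*s^2 - 16*s)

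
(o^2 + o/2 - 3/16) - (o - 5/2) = o^2 - o/2 + 37/16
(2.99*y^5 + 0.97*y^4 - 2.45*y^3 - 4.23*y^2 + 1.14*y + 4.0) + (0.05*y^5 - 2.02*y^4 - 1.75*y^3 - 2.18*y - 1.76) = 3.04*y^5 - 1.05*y^4 - 4.2*y^3 - 4.23*y^2 - 1.04*y + 2.24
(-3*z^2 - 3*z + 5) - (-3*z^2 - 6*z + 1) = 3*z + 4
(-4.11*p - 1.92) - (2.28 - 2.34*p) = -1.77*p - 4.2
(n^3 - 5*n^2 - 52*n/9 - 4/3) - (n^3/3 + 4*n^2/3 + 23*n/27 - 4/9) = 2*n^3/3 - 19*n^2/3 - 179*n/27 - 8/9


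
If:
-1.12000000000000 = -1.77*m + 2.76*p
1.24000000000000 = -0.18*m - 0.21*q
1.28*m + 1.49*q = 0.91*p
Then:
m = -14.51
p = -9.71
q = 6.54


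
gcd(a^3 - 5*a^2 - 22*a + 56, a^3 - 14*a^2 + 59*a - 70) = a^2 - 9*a + 14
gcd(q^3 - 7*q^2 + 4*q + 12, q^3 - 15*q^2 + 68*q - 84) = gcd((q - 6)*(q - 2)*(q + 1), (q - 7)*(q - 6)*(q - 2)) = q^2 - 8*q + 12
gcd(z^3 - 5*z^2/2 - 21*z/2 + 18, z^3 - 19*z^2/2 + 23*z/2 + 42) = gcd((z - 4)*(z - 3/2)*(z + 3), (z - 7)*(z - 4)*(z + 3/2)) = z - 4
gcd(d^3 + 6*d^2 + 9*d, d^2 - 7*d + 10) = 1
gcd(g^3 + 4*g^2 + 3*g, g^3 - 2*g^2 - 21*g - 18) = g^2 + 4*g + 3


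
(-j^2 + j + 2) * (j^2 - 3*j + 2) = -j^4 + 4*j^3 - 3*j^2 - 4*j + 4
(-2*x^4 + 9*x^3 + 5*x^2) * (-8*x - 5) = 16*x^5 - 62*x^4 - 85*x^3 - 25*x^2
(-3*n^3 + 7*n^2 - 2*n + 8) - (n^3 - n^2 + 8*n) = -4*n^3 + 8*n^2 - 10*n + 8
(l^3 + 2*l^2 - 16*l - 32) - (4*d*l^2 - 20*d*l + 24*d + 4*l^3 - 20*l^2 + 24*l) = -4*d*l^2 + 20*d*l - 24*d - 3*l^3 + 22*l^2 - 40*l - 32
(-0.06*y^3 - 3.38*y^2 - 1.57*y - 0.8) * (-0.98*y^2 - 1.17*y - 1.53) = 0.0588*y^5 + 3.3826*y^4 + 5.585*y^3 + 7.7923*y^2 + 3.3381*y + 1.224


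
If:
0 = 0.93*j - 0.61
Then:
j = 0.66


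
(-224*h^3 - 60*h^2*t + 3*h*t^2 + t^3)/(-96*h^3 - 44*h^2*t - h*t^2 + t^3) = (7*h + t)/(3*h + t)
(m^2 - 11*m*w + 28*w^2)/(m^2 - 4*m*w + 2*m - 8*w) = (m - 7*w)/(m + 2)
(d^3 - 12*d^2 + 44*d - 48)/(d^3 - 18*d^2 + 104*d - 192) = (d - 2)/(d - 8)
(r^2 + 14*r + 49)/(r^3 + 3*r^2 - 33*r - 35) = (r + 7)/(r^2 - 4*r - 5)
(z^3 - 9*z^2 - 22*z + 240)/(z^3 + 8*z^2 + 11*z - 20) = (z^2 - 14*z + 48)/(z^2 + 3*z - 4)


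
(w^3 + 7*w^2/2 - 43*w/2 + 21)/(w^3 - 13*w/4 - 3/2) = 2*(2*w^2 + 11*w - 21)/(4*w^2 + 8*w + 3)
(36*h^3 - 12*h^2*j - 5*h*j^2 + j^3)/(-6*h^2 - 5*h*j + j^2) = (-6*h^2 + h*j + j^2)/(h + j)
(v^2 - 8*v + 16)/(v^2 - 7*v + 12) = (v - 4)/(v - 3)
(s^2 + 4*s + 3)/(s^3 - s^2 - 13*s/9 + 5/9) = 9*(s + 3)/(9*s^2 - 18*s + 5)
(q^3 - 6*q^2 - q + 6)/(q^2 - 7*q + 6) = q + 1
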